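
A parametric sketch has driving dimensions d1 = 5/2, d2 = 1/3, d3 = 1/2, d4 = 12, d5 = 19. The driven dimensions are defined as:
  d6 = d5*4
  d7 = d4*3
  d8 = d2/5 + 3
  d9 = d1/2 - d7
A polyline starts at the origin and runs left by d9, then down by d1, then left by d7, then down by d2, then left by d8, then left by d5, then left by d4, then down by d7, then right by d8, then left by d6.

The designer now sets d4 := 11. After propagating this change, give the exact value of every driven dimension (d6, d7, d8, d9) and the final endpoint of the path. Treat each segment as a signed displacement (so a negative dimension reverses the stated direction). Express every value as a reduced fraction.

d6 = 76
d7 = 33
d8 = 46/15
d9 = -127/4
endpoint = (-429/4, -215/6)

Apply edit: d4 := 11
  d6 = d5*4 = 76
  d7 = d4*3 = 33
  d8 = d2/5 + 3 = 46/15
  d9 = d1/2 - d7 = -127/4
Walk from origin (0, 0):
  seg 1: left by d9 = -127/4 → (127/4, 0)
  seg 2: down by d1 = 5/2 → (127/4, -5/2)
  seg 3: left by d7 = 33 → (-5/4, -5/2)
  seg 4: down by d2 = 1/3 → (-5/4, -17/6)
  seg 5: left by d8 = 46/15 → (-259/60, -17/6)
  seg 6: left by d5 = 19 → (-1399/60, -17/6)
  seg 7: left by d4 = 11 → (-2059/60, -17/6)
  seg 8: down by d7 = 33 → (-2059/60, -215/6)
  seg 9: right by d8 = 46/15 → (-125/4, -215/6)
  seg 10: left by d6 = 76 → (-429/4, -215/6)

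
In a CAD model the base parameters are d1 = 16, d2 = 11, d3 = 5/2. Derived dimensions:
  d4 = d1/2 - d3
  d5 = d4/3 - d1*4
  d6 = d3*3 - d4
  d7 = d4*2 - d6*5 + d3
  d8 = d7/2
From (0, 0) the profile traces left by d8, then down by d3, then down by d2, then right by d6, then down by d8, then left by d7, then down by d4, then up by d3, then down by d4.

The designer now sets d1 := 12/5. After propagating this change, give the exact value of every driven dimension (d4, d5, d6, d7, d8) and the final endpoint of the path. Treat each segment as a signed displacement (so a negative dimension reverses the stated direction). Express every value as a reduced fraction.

Apply edit: d1 := 12/5
  d4 = d1/2 - d3 = -13/10
  d5 = d4/3 - d1*4 = -301/30
  d6 = d3*3 - d4 = 44/5
  d7 = d4*2 - d6*5 + d3 = -441/10
  d8 = d7/2 = -441/20
Walk from origin (0, 0):
  seg 1: left by d8 = -441/20 → (441/20, 0)
  seg 2: down by d3 = 5/2 → (441/20, -5/2)
  seg 3: down by d2 = 11 → (441/20, -27/2)
  seg 4: right by d6 = 44/5 → (617/20, -27/2)
  seg 5: down by d8 = -441/20 → (617/20, 171/20)
  seg 6: left by d7 = -441/10 → (1499/20, 171/20)
  seg 7: down by d4 = -13/10 → (1499/20, 197/20)
  seg 8: up by d3 = 5/2 → (1499/20, 247/20)
  seg 9: down by d4 = -13/10 → (1499/20, 273/20)

d4 = -13/10
d5 = -301/30
d6 = 44/5
d7 = -441/10
d8 = -441/20
endpoint = (1499/20, 273/20)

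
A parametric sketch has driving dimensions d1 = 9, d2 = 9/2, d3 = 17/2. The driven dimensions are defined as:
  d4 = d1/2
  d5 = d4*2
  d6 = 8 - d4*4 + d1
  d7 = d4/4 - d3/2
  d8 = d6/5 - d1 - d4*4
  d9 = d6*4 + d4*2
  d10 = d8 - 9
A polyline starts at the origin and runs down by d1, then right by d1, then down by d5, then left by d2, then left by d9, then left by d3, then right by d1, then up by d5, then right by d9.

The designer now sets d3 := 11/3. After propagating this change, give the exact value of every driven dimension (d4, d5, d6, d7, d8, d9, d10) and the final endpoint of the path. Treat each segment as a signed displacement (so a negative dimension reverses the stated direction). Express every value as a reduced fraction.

d4 = 9/2
d5 = 9
d6 = -1
d7 = -17/24
d8 = -136/5
d9 = 5
d10 = -181/5
endpoint = (59/6, -9)

Apply edit: d3 := 11/3
  d4 = d1/2 = 9/2
  d5 = d4*2 = 9
  d6 = 8 - d4*4 + d1 = -1
  d7 = d4/4 - d3/2 = -17/24
  d8 = d6/5 - d1 - d4*4 = -136/5
  d9 = d6*4 + d4*2 = 5
  d10 = d8 - 9 = -181/5
Walk from origin (0, 0):
  seg 1: down by d1 = 9 → (0, -9)
  seg 2: right by d1 = 9 → (9, -9)
  seg 3: down by d5 = 9 → (9, -18)
  seg 4: left by d2 = 9/2 → (9/2, -18)
  seg 5: left by d9 = 5 → (-1/2, -18)
  seg 6: left by d3 = 11/3 → (-25/6, -18)
  seg 7: right by d1 = 9 → (29/6, -18)
  seg 8: up by d5 = 9 → (29/6, -9)
  seg 9: right by d9 = 5 → (59/6, -9)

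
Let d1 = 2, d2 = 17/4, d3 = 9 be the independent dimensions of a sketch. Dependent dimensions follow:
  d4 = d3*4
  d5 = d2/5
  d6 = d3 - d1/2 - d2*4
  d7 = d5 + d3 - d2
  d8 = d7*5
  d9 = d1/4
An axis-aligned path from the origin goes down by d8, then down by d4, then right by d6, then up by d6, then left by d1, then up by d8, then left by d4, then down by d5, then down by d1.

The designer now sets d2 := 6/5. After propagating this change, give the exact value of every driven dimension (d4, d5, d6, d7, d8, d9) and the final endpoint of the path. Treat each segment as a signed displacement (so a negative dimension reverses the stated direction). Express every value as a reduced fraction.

d4 = 36
d5 = 6/25
d6 = 16/5
d7 = 201/25
d8 = 201/5
d9 = 1/2
endpoint = (-174/5, -876/25)

Apply edit: d2 := 6/5
  d4 = d3*4 = 36
  d5 = d2/5 = 6/25
  d6 = d3 - d1/2 - d2*4 = 16/5
  d7 = d5 + d3 - d2 = 201/25
  d8 = d7*5 = 201/5
  d9 = d1/4 = 1/2
Walk from origin (0, 0):
  seg 1: down by d8 = 201/5 → (0, -201/5)
  seg 2: down by d4 = 36 → (0, -381/5)
  seg 3: right by d6 = 16/5 → (16/5, -381/5)
  seg 4: up by d6 = 16/5 → (16/5, -73)
  seg 5: left by d1 = 2 → (6/5, -73)
  seg 6: up by d8 = 201/5 → (6/5, -164/5)
  seg 7: left by d4 = 36 → (-174/5, -164/5)
  seg 8: down by d5 = 6/25 → (-174/5, -826/25)
  seg 9: down by d1 = 2 → (-174/5, -876/25)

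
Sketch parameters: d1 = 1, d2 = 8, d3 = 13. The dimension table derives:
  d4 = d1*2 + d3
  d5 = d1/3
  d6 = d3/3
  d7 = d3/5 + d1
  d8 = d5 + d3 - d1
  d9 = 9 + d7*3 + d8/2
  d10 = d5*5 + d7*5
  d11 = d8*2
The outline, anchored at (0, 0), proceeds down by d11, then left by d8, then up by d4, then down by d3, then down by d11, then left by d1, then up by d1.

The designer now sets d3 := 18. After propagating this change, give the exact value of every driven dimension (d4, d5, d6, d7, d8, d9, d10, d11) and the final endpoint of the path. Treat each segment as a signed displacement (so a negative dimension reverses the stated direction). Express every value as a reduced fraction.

d4 = 20
d5 = 1/3
d6 = 6
d7 = 23/5
d8 = 52/3
d9 = 472/15
d10 = 74/3
d11 = 104/3
endpoint = (-55/3, -199/3)

Apply edit: d3 := 18
  d4 = d1*2 + d3 = 20
  d5 = d1/3 = 1/3
  d6 = d3/3 = 6
  d7 = d3/5 + d1 = 23/5
  d8 = d5 + d3 - d1 = 52/3
  d9 = 9 + d7*3 + d8/2 = 472/15
  d10 = d5*5 + d7*5 = 74/3
  d11 = d8*2 = 104/3
Walk from origin (0, 0):
  seg 1: down by d11 = 104/3 → (0, -104/3)
  seg 2: left by d8 = 52/3 → (-52/3, -104/3)
  seg 3: up by d4 = 20 → (-52/3, -44/3)
  seg 4: down by d3 = 18 → (-52/3, -98/3)
  seg 5: down by d11 = 104/3 → (-52/3, -202/3)
  seg 6: left by d1 = 1 → (-55/3, -202/3)
  seg 7: up by d1 = 1 → (-55/3, -199/3)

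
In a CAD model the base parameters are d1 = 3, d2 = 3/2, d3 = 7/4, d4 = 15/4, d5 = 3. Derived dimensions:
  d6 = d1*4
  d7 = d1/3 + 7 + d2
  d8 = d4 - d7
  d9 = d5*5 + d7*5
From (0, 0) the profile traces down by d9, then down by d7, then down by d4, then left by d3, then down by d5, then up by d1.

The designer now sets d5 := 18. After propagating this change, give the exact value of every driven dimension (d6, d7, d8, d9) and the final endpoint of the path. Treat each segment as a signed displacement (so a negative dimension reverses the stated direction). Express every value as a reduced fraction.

Apply edit: d5 := 18
  d6 = d1*4 = 12
  d7 = d1/3 + 7 + d2 = 19/2
  d8 = d4 - d7 = -23/4
  d9 = d5*5 + d7*5 = 275/2
Walk from origin (0, 0):
  seg 1: down by d9 = 275/2 → (0, -275/2)
  seg 2: down by d7 = 19/2 → (0, -147)
  seg 3: down by d4 = 15/4 → (0, -603/4)
  seg 4: left by d3 = 7/4 → (-7/4, -603/4)
  seg 5: down by d5 = 18 → (-7/4, -675/4)
  seg 6: up by d1 = 3 → (-7/4, -663/4)

d6 = 12
d7 = 19/2
d8 = -23/4
d9 = 275/2
endpoint = (-7/4, -663/4)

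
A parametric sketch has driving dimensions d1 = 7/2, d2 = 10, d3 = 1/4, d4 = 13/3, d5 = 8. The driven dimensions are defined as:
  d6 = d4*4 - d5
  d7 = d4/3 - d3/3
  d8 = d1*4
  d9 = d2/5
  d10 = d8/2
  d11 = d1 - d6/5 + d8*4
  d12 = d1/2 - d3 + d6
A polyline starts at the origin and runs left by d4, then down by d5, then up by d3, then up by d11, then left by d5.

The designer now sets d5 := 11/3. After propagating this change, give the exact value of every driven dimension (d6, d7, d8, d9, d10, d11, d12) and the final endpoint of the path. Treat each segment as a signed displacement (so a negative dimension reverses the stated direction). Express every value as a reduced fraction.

d6 = 41/3
d7 = 49/36
d8 = 14
d9 = 2
d10 = 7
d11 = 1703/30
d12 = 91/6
endpoint = (-8, 1067/20)

Apply edit: d5 := 11/3
  d6 = d4*4 - d5 = 41/3
  d7 = d4/3 - d3/3 = 49/36
  d8 = d1*4 = 14
  d9 = d2/5 = 2
  d10 = d8/2 = 7
  d11 = d1 - d6/5 + d8*4 = 1703/30
  d12 = d1/2 - d3 + d6 = 91/6
Walk from origin (0, 0):
  seg 1: left by d4 = 13/3 → (-13/3, 0)
  seg 2: down by d5 = 11/3 → (-13/3, -11/3)
  seg 3: up by d3 = 1/4 → (-13/3, -41/12)
  seg 4: up by d11 = 1703/30 → (-13/3, 1067/20)
  seg 5: left by d5 = 11/3 → (-8, 1067/20)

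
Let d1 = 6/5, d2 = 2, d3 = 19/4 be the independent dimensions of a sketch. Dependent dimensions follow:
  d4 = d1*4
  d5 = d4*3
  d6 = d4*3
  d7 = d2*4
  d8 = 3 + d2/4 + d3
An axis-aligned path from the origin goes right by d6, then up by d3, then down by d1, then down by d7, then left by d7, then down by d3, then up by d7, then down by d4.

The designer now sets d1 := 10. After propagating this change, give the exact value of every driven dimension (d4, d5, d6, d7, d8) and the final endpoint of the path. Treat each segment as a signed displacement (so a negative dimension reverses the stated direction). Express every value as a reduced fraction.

d4 = 40
d5 = 120
d6 = 120
d7 = 8
d8 = 33/4
endpoint = (112, -50)

Apply edit: d1 := 10
  d4 = d1*4 = 40
  d5 = d4*3 = 120
  d6 = d4*3 = 120
  d7 = d2*4 = 8
  d8 = 3 + d2/4 + d3 = 33/4
Walk from origin (0, 0):
  seg 1: right by d6 = 120 → (120, 0)
  seg 2: up by d3 = 19/4 → (120, 19/4)
  seg 3: down by d1 = 10 → (120, -21/4)
  seg 4: down by d7 = 8 → (120, -53/4)
  seg 5: left by d7 = 8 → (112, -53/4)
  seg 6: down by d3 = 19/4 → (112, -18)
  seg 7: up by d7 = 8 → (112, -10)
  seg 8: down by d4 = 40 → (112, -50)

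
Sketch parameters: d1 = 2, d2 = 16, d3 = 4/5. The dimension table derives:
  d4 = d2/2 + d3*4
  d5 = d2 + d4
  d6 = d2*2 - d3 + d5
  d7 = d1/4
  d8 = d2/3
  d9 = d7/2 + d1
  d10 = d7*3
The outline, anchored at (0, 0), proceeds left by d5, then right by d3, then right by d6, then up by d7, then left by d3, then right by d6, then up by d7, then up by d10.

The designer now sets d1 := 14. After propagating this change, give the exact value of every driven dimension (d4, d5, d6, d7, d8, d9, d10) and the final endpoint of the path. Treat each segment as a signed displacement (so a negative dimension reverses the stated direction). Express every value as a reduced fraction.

d4 = 56/5
d5 = 136/5
d6 = 292/5
d7 = 7/2
d8 = 16/3
d9 = 63/4
d10 = 21/2
endpoint = (448/5, 35/2)

Apply edit: d1 := 14
  d4 = d2/2 + d3*4 = 56/5
  d5 = d2 + d4 = 136/5
  d6 = d2*2 - d3 + d5 = 292/5
  d7 = d1/4 = 7/2
  d8 = d2/3 = 16/3
  d9 = d7/2 + d1 = 63/4
  d10 = d7*3 = 21/2
Walk from origin (0, 0):
  seg 1: left by d5 = 136/5 → (-136/5, 0)
  seg 2: right by d3 = 4/5 → (-132/5, 0)
  seg 3: right by d6 = 292/5 → (32, 0)
  seg 4: up by d7 = 7/2 → (32, 7/2)
  seg 5: left by d3 = 4/5 → (156/5, 7/2)
  seg 6: right by d6 = 292/5 → (448/5, 7/2)
  seg 7: up by d7 = 7/2 → (448/5, 7)
  seg 8: up by d10 = 21/2 → (448/5, 35/2)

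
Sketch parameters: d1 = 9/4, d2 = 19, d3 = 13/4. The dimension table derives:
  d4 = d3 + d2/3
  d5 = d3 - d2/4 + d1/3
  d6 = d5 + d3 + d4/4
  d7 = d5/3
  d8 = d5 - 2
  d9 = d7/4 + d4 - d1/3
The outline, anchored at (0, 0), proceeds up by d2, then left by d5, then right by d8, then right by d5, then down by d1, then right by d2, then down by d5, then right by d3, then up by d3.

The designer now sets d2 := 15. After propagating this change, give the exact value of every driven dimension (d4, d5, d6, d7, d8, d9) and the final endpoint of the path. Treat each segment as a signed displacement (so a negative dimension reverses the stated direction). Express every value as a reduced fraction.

Apply edit: d2 := 15
  d4 = d3 + d2/3 = 33/4
  d5 = d3 - d2/4 + d1/3 = 1/4
  d6 = d5 + d3 + d4/4 = 89/16
  d7 = d5/3 = 1/12
  d8 = d5 - 2 = -7/4
  d9 = d7/4 + d4 - d1/3 = 361/48
Walk from origin (0, 0):
  seg 1: up by d2 = 15 → (0, 15)
  seg 2: left by d5 = 1/4 → (-1/4, 15)
  seg 3: right by d8 = -7/4 → (-2, 15)
  seg 4: right by d5 = 1/4 → (-7/4, 15)
  seg 5: down by d1 = 9/4 → (-7/4, 51/4)
  seg 6: right by d2 = 15 → (53/4, 51/4)
  seg 7: down by d5 = 1/4 → (53/4, 25/2)
  seg 8: right by d3 = 13/4 → (33/2, 25/2)
  seg 9: up by d3 = 13/4 → (33/2, 63/4)

d4 = 33/4
d5 = 1/4
d6 = 89/16
d7 = 1/12
d8 = -7/4
d9 = 361/48
endpoint = (33/2, 63/4)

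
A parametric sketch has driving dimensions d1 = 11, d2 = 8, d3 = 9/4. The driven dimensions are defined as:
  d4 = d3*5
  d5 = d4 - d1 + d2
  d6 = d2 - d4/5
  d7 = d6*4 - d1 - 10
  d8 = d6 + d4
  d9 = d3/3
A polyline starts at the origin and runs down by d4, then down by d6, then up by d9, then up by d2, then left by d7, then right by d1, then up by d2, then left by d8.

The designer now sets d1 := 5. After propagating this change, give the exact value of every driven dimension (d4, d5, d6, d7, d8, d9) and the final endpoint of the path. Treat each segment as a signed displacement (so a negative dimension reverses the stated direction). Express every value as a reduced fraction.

d4 = 45/4
d5 = 57/4
d6 = 23/4
d7 = 8
d8 = 17
d9 = 3/4
endpoint = (-20, -1/4)

Apply edit: d1 := 5
  d4 = d3*5 = 45/4
  d5 = d4 - d1 + d2 = 57/4
  d6 = d2 - d4/5 = 23/4
  d7 = d6*4 - d1 - 10 = 8
  d8 = d6 + d4 = 17
  d9 = d3/3 = 3/4
Walk from origin (0, 0):
  seg 1: down by d4 = 45/4 → (0, -45/4)
  seg 2: down by d6 = 23/4 → (0, -17)
  seg 3: up by d9 = 3/4 → (0, -65/4)
  seg 4: up by d2 = 8 → (0, -33/4)
  seg 5: left by d7 = 8 → (-8, -33/4)
  seg 6: right by d1 = 5 → (-3, -33/4)
  seg 7: up by d2 = 8 → (-3, -1/4)
  seg 8: left by d8 = 17 → (-20, -1/4)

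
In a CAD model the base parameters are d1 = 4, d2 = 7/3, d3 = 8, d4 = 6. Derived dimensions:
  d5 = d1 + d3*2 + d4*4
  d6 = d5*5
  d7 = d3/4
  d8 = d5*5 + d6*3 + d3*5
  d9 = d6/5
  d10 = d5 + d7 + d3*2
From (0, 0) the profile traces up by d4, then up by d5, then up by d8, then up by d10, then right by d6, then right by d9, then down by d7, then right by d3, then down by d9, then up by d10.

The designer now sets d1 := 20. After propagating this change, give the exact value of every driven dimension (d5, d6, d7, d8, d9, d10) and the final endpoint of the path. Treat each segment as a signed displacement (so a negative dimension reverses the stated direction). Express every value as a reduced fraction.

d5 = 60
d6 = 300
d7 = 2
d8 = 1240
d9 = 60
d10 = 78
endpoint = (368, 1400)

Apply edit: d1 := 20
  d5 = d1 + d3*2 + d4*4 = 60
  d6 = d5*5 = 300
  d7 = d3/4 = 2
  d8 = d5*5 + d6*3 + d3*5 = 1240
  d9 = d6/5 = 60
  d10 = d5 + d7 + d3*2 = 78
Walk from origin (0, 0):
  seg 1: up by d4 = 6 → (0, 6)
  seg 2: up by d5 = 60 → (0, 66)
  seg 3: up by d8 = 1240 → (0, 1306)
  seg 4: up by d10 = 78 → (0, 1384)
  seg 5: right by d6 = 300 → (300, 1384)
  seg 6: right by d9 = 60 → (360, 1384)
  seg 7: down by d7 = 2 → (360, 1382)
  seg 8: right by d3 = 8 → (368, 1382)
  seg 9: down by d9 = 60 → (368, 1322)
  seg 10: up by d10 = 78 → (368, 1400)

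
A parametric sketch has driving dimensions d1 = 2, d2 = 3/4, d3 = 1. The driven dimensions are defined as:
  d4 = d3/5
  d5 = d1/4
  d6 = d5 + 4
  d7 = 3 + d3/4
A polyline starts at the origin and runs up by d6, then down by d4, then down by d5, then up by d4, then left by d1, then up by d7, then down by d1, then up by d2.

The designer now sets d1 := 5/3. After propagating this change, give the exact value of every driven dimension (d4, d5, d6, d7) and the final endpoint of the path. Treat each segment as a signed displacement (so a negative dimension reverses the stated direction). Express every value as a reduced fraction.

Apply edit: d1 := 5/3
  d4 = d3/5 = 1/5
  d5 = d1/4 = 5/12
  d6 = d5 + 4 = 53/12
  d7 = 3 + d3/4 = 13/4
Walk from origin (0, 0):
  seg 1: up by d6 = 53/12 → (0, 53/12)
  seg 2: down by d4 = 1/5 → (0, 253/60)
  seg 3: down by d5 = 5/12 → (0, 19/5)
  seg 4: up by d4 = 1/5 → (0, 4)
  seg 5: left by d1 = 5/3 → (-5/3, 4)
  seg 6: up by d7 = 13/4 → (-5/3, 29/4)
  seg 7: down by d1 = 5/3 → (-5/3, 67/12)
  seg 8: up by d2 = 3/4 → (-5/3, 19/3)

d4 = 1/5
d5 = 5/12
d6 = 53/12
d7 = 13/4
endpoint = (-5/3, 19/3)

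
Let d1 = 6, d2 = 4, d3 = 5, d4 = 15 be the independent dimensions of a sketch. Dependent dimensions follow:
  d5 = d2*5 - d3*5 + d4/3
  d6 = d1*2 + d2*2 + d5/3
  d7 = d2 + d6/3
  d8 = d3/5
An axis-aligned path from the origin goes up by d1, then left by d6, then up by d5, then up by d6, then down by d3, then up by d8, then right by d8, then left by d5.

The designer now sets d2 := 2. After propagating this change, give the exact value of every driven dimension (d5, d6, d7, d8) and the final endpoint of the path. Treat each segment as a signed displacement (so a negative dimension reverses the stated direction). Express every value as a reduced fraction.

d5 = -10
d6 = 38/3
d7 = 56/9
d8 = 1
endpoint = (-5/3, 14/3)

Apply edit: d2 := 2
  d5 = d2*5 - d3*5 + d4/3 = -10
  d6 = d1*2 + d2*2 + d5/3 = 38/3
  d7 = d2 + d6/3 = 56/9
  d8 = d3/5 = 1
Walk from origin (0, 0):
  seg 1: up by d1 = 6 → (0, 6)
  seg 2: left by d6 = 38/3 → (-38/3, 6)
  seg 3: up by d5 = -10 → (-38/3, -4)
  seg 4: up by d6 = 38/3 → (-38/3, 26/3)
  seg 5: down by d3 = 5 → (-38/3, 11/3)
  seg 6: up by d8 = 1 → (-38/3, 14/3)
  seg 7: right by d8 = 1 → (-35/3, 14/3)
  seg 8: left by d5 = -10 → (-5/3, 14/3)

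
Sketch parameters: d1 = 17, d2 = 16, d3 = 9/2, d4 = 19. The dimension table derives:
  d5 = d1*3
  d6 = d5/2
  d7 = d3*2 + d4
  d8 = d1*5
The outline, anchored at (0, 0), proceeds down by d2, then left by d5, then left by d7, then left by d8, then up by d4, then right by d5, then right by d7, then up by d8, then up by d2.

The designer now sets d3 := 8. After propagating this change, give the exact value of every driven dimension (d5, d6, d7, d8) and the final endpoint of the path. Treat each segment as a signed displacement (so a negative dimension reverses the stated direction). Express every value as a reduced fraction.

Apply edit: d3 := 8
  d5 = d1*3 = 51
  d6 = d5/2 = 51/2
  d7 = d3*2 + d4 = 35
  d8 = d1*5 = 85
Walk from origin (0, 0):
  seg 1: down by d2 = 16 → (0, -16)
  seg 2: left by d5 = 51 → (-51, -16)
  seg 3: left by d7 = 35 → (-86, -16)
  seg 4: left by d8 = 85 → (-171, -16)
  seg 5: up by d4 = 19 → (-171, 3)
  seg 6: right by d5 = 51 → (-120, 3)
  seg 7: right by d7 = 35 → (-85, 3)
  seg 8: up by d8 = 85 → (-85, 88)
  seg 9: up by d2 = 16 → (-85, 104)

d5 = 51
d6 = 51/2
d7 = 35
d8 = 85
endpoint = (-85, 104)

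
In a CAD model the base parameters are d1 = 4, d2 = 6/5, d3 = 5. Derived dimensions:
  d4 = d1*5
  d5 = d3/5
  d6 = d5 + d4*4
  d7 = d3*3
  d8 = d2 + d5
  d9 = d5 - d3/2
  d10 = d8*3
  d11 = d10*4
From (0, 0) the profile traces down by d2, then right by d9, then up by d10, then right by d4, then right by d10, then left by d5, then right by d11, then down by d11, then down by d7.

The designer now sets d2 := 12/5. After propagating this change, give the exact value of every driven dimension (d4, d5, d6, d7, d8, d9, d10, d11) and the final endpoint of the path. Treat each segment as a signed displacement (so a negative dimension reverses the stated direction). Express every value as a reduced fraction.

Apply edit: d2 := 12/5
  d4 = d1*5 = 20
  d5 = d3/5 = 1
  d6 = d5 + d4*4 = 81
  d7 = d3*3 = 15
  d8 = d2 + d5 = 17/5
  d9 = d5 - d3/2 = -3/2
  d10 = d8*3 = 51/5
  d11 = d10*4 = 204/5
Walk from origin (0, 0):
  seg 1: down by d2 = 12/5 → (0, -12/5)
  seg 2: right by d9 = -3/2 → (-3/2, -12/5)
  seg 3: up by d10 = 51/5 → (-3/2, 39/5)
  seg 4: right by d4 = 20 → (37/2, 39/5)
  seg 5: right by d10 = 51/5 → (287/10, 39/5)
  seg 6: left by d5 = 1 → (277/10, 39/5)
  seg 7: right by d11 = 204/5 → (137/2, 39/5)
  seg 8: down by d11 = 204/5 → (137/2, -33)
  seg 9: down by d7 = 15 → (137/2, -48)

d4 = 20
d5 = 1
d6 = 81
d7 = 15
d8 = 17/5
d9 = -3/2
d10 = 51/5
d11 = 204/5
endpoint = (137/2, -48)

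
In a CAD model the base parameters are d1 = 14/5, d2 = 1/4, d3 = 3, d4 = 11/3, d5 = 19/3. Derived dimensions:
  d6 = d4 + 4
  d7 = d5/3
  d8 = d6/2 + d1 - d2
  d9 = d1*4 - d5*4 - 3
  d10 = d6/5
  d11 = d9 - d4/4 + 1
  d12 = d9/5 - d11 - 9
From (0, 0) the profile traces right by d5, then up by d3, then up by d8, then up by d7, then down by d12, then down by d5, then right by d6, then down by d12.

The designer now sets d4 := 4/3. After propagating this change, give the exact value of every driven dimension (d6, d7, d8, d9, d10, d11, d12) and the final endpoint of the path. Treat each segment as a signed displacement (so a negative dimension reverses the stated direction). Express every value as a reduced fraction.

d6 = 16/3
d7 = 19/9
d8 = 313/60
d9 = -257/15
d10 = 16/15
d11 = -247/15
d12 = 101/25
endpoint = (35/3, -3677/900)

Apply edit: d4 := 4/3
  d6 = d4 + 4 = 16/3
  d7 = d5/3 = 19/9
  d8 = d6/2 + d1 - d2 = 313/60
  d9 = d1*4 - d5*4 - 3 = -257/15
  d10 = d6/5 = 16/15
  d11 = d9 - d4/4 + 1 = -247/15
  d12 = d9/5 - d11 - 9 = 101/25
Walk from origin (0, 0):
  seg 1: right by d5 = 19/3 → (19/3, 0)
  seg 2: up by d3 = 3 → (19/3, 3)
  seg 3: up by d8 = 313/60 → (19/3, 493/60)
  seg 4: up by d7 = 19/9 → (19/3, 1859/180)
  seg 5: down by d12 = 101/25 → (19/3, 5659/900)
  seg 6: down by d5 = 19/3 → (19/3, -41/900)
  seg 7: right by d6 = 16/3 → (35/3, -41/900)
  seg 8: down by d12 = 101/25 → (35/3, -3677/900)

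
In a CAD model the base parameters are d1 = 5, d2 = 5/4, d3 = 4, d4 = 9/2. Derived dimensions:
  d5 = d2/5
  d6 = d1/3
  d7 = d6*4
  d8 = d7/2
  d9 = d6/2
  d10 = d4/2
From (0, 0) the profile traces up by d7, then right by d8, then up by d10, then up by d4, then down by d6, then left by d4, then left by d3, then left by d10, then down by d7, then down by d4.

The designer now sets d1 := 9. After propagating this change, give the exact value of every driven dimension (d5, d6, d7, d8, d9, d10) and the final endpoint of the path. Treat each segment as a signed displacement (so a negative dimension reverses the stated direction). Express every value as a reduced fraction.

d5 = 1/4
d6 = 3
d7 = 12
d8 = 6
d9 = 3/2
d10 = 9/4
endpoint = (-19/4, -3/4)

Apply edit: d1 := 9
  d5 = d2/5 = 1/4
  d6 = d1/3 = 3
  d7 = d6*4 = 12
  d8 = d7/2 = 6
  d9 = d6/2 = 3/2
  d10 = d4/2 = 9/4
Walk from origin (0, 0):
  seg 1: up by d7 = 12 → (0, 12)
  seg 2: right by d8 = 6 → (6, 12)
  seg 3: up by d10 = 9/4 → (6, 57/4)
  seg 4: up by d4 = 9/2 → (6, 75/4)
  seg 5: down by d6 = 3 → (6, 63/4)
  seg 6: left by d4 = 9/2 → (3/2, 63/4)
  seg 7: left by d3 = 4 → (-5/2, 63/4)
  seg 8: left by d10 = 9/4 → (-19/4, 63/4)
  seg 9: down by d7 = 12 → (-19/4, 15/4)
  seg 10: down by d4 = 9/2 → (-19/4, -3/4)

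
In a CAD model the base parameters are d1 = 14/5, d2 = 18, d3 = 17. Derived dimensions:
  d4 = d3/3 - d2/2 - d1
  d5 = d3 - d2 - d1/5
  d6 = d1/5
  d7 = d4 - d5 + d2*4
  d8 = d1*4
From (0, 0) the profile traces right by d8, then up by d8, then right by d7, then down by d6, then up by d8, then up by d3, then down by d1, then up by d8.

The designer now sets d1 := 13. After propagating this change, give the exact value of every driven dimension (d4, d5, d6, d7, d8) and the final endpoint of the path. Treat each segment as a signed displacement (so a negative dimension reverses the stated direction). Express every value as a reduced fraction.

d4 = -49/3
d5 = -18/5
d6 = 13/5
d7 = 889/15
d8 = 52
endpoint = (1669/15, 787/5)

Apply edit: d1 := 13
  d4 = d3/3 - d2/2 - d1 = -49/3
  d5 = d3 - d2 - d1/5 = -18/5
  d6 = d1/5 = 13/5
  d7 = d4 - d5 + d2*4 = 889/15
  d8 = d1*4 = 52
Walk from origin (0, 0):
  seg 1: right by d8 = 52 → (52, 0)
  seg 2: up by d8 = 52 → (52, 52)
  seg 3: right by d7 = 889/15 → (1669/15, 52)
  seg 4: down by d6 = 13/5 → (1669/15, 247/5)
  seg 5: up by d8 = 52 → (1669/15, 507/5)
  seg 6: up by d3 = 17 → (1669/15, 592/5)
  seg 7: down by d1 = 13 → (1669/15, 527/5)
  seg 8: up by d8 = 52 → (1669/15, 787/5)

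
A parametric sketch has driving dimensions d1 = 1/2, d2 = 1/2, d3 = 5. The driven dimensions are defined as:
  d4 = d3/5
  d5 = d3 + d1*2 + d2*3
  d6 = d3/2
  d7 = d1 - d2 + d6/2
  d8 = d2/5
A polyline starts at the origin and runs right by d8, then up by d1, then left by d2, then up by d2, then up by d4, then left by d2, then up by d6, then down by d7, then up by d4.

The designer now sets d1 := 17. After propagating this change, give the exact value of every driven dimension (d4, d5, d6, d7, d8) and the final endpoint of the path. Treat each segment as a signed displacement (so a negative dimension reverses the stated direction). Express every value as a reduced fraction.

Apply edit: d1 := 17
  d4 = d3/5 = 1
  d5 = d3 + d1*2 + d2*3 = 81/2
  d6 = d3/2 = 5/2
  d7 = d1 - d2 + d6/2 = 71/4
  d8 = d2/5 = 1/10
Walk from origin (0, 0):
  seg 1: right by d8 = 1/10 → (1/10, 0)
  seg 2: up by d1 = 17 → (1/10, 17)
  seg 3: left by d2 = 1/2 → (-2/5, 17)
  seg 4: up by d2 = 1/2 → (-2/5, 35/2)
  seg 5: up by d4 = 1 → (-2/5, 37/2)
  seg 6: left by d2 = 1/2 → (-9/10, 37/2)
  seg 7: up by d6 = 5/2 → (-9/10, 21)
  seg 8: down by d7 = 71/4 → (-9/10, 13/4)
  seg 9: up by d4 = 1 → (-9/10, 17/4)

d4 = 1
d5 = 81/2
d6 = 5/2
d7 = 71/4
d8 = 1/10
endpoint = (-9/10, 17/4)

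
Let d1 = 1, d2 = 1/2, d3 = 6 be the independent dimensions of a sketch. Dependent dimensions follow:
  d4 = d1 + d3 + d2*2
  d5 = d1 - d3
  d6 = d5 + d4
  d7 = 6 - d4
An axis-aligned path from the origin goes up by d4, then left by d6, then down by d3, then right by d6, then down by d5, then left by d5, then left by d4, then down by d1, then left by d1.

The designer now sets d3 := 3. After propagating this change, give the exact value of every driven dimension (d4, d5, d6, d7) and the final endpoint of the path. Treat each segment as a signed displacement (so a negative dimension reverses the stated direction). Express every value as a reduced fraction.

Apply edit: d3 := 3
  d4 = d1 + d3 + d2*2 = 5
  d5 = d1 - d3 = -2
  d6 = d5 + d4 = 3
  d7 = 6 - d4 = 1
Walk from origin (0, 0):
  seg 1: up by d4 = 5 → (0, 5)
  seg 2: left by d6 = 3 → (-3, 5)
  seg 3: down by d3 = 3 → (-3, 2)
  seg 4: right by d6 = 3 → (0, 2)
  seg 5: down by d5 = -2 → (0, 4)
  seg 6: left by d5 = -2 → (2, 4)
  seg 7: left by d4 = 5 → (-3, 4)
  seg 8: down by d1 = 1 → (-3, 3)
  seg 9: left by d1 = 1 → (-4, 3)

d4 = 5
d5 = -2
d6 = 3
d7 = 1
endpoint = (-4, 3)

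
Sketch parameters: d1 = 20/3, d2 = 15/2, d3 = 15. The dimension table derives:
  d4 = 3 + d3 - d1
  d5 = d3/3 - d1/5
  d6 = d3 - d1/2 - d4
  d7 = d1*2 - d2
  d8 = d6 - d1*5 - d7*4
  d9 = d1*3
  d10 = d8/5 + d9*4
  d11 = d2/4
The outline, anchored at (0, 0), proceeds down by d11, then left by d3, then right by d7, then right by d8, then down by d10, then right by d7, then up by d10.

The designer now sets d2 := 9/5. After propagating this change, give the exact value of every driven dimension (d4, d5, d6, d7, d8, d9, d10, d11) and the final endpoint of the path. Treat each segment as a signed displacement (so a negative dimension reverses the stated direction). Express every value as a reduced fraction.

d4 = 34/3
d5 = 11/3
d6 = 1/3
d7 = 173/15
d8 = -1187/15
d9 = 20
d10 = 4813/75
d11 = 9/20
endpoint = (-1066/15, -9/20)

Apply edit: d2 := 9/5
  d4 = 3 + d3 - d1 = 34/3
  d5 = d3/3 - d1/5 = 11/3
  d6 = d3 - d1/2 - d4 = 1/3
  d7 = d1*2 - d2 = 173/15
  d8 = d6 - d1*5 - d7*4 = -1187/15
  d9 = d1*3 = 20
  d10 = d8/5 + d9*4 = 4813/75
  d11 = d2/4 = 9/20
Walk from origin (0, 0):
  seg 1: down by d11 = 9/20 → (0, -9/20)
  seg 2: left by d3 = 15 → (-15, -9/20)
  seg 3: right by d7 = 173/15 → (-52/15, -9/20)
  seg 4: right by d8 = -1187/15 → (-413/5, -9/20)
  seg 5: down by d10 = 4813/75 → (-413/5, -19387/300)
  seg 6: right by d7 = 173/15 → (-1066/15, -19387/300)
  seg 7: up by d10 = 4813/75 → (-1066/15, -9/20)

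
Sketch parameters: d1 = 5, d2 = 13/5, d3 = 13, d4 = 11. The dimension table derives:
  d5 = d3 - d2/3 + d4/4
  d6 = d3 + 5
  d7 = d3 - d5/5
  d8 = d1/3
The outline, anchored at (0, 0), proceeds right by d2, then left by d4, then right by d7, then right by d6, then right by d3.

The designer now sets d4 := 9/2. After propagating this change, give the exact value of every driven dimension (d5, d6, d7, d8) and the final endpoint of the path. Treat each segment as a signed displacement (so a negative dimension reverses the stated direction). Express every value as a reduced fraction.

d5 = 1591/120
d6 = 18
d7 = 6209/600
d8 = 5/3
endpoint = (23669/600, 0)

Apply edit: d4 := 9/2
  d5 = d3 - d2/3 + d4/4 = 1591/120
  d6 = d3 + 5 = 18
  d7 = d3 - d5/5 = 6209/600
  d8 = d1/3 = 5/3
Walk from origin (0, 0):
  seg 1: right by d2 = 13/5 → (13/5, 0)
  seg 2: left by d4 = 9/2 → (-19/10, 0)
  seg 3: right by d7 = 6209/600 → (5069/600, 0)
  seg 4: right by d6 = 18 → (15869/600, 0)
  seg 5: right by d3 = 13 → (23669/600, 0)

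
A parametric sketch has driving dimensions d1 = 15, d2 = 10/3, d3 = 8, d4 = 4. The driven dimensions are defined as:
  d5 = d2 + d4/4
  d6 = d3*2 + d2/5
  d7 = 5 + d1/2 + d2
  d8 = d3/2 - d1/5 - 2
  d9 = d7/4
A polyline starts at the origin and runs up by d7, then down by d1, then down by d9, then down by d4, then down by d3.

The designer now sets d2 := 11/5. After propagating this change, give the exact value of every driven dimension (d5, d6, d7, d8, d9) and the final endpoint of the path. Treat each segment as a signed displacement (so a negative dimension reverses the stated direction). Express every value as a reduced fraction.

d5 = 16/5
d6 = 411/25
d7 = 147/10
d8 = -1
d9 = 147/40
endpoint = (0, -639/40)

Apply edit: d2 := 11/5
  d5 = d2 + d4/4 = 16/5
  d6 = d3*2 + d2/5 = 411/25
  d7 = 5 + d1/2 + d2 = 147/10
  d8 = d3/2 - d1/5 - 2 = -1
  d9 = d7/4 = 147/40
Walk from origin (0, 0):
  seg 1: up by d7 = 147/10 → (0, 147/10)
  seg 2: down by d1 = 15 → (0, -3/10)
  seg 3: down by d9 = 147/40 → (0, -159/40)
  seg 4: down by d4 = 4 → (0, -319/40)
  seg 5: down by d3 = 8 → (0, -639/40)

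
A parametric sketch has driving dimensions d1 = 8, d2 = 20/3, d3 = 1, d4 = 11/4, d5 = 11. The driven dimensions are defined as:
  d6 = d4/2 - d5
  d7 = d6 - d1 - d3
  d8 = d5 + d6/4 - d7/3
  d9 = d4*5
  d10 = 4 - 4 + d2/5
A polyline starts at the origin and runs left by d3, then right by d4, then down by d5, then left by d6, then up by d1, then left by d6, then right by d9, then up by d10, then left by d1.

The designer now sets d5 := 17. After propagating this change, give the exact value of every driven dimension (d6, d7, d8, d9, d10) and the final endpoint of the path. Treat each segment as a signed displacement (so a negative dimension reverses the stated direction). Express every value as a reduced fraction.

Apply edit: d5 := 17
  d6 = d4/2 - d5 = -125/8
  d7 = d6 - d1 - d3 = -197/8
  d8 = d5 + d6/4 - d7/3 = 2045/96
  d9 = d4*5 = 55/4
  d10 = 4 - 4 + d2/5 = 4/3
Walk from origin (0, 0):
  seg 1: left by d3 = 1 → (-1, 0)
  seg 2: right by d4 = 11/4 → (7/4, 0)
  seg 3: down by d5 = 17 → (7/4, -17)
  seg 4: left by d6 = -125/8 → (139/8, -17)
  seg 5: up by d1 = 8 → (139/8, -9)
  seg 6: left by d6 = -125/8 → (33, -9)
  seg 7: right by d9 = 55/4 → (187/4, -9)
  seg 8: up by d10 = 4/3 → (187/4, -23/3)
  seg 9: left by d1 = 8 → (155/4, -23/3)

d6 = -125/8
d7 = -197/8
d8 = 2045/96
d9 = 55/4
d10 = 4/3
endpoint = (155/4, -23/3)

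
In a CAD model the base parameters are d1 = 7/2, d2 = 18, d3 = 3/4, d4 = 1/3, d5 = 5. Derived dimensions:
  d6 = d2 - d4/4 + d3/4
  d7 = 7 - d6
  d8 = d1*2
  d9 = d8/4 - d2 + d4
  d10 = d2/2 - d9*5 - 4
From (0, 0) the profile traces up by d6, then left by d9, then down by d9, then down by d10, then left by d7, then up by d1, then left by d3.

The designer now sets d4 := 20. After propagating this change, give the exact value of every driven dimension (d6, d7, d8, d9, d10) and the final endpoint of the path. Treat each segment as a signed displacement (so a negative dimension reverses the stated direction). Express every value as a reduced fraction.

Apply edit: d4 := 20
  d6 = d2 - d4/4 + d3/4 = 211/16
  d7 = 7 - d6 = -99/16
  d8 = d1*2 = 7
  d9 = d8/4 - d2 + d4 = 15/4
  d10 = d2/2 - d9*5 - 4 = -55/4
Walk from origin (0, 0):
  seg 1: up by d6 = 211/16 → (0, 211/16)
  seg 2: left by d9 = 15/4 → (-15/4, 211/16)
  seg 3: down by d9 = 15/4 → (-15/4, 151/16)
  seg 4: down by d10 = -55/4 → (-15/4, 371/16)
  seg 5: left by d7 = -99/16 → (39/16, 371/16)
  seg 6: up by d1 = 7/2 → (39/16, 427/16)
  seg 7: left by d3 = 3/4 → (27/16, 427/16)

d6 = 211/16
d7 = -99/16
d8 = 7
d9 = 15/4
d10 = -55/4
endpoint = (27/16, 427/16)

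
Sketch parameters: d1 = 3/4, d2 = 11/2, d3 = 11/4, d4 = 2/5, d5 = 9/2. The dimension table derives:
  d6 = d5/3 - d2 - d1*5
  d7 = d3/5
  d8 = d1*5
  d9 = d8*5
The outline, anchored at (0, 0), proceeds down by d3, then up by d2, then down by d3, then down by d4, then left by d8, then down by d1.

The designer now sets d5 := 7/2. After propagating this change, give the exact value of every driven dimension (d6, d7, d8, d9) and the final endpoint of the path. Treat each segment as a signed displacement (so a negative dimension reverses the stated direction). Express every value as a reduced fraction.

Apply edit: d5 := 7/2
  d6 = d5/3 - d2 - d1*5 = -97/12
  d7 = d3/5 = 11/20
  d8 = d1*5 = 15/4
  d9 = d8*5 = 75/4
Walk from origin (0, 0):
  seg 1: down by d3 = 11/4 → (0, -11/4)
  seg 2: up by d2 = 11/2 → (0, 11/4)
  seg 3: down by d3 = 11/4 → (0, 0)
  seg 4: down by d4 = 2/5 → (0, -2/5)
  seg 5: left by d8 = 15/4 → (-15/4, -2/5)
  seg 6: down by d1 = 3/4 → (-15/4, -23/20)

d6 = -97/12
d7 = 11/20
d8 = 15/4
d9 = 75/4
endpoint = (-15/4, -23/20)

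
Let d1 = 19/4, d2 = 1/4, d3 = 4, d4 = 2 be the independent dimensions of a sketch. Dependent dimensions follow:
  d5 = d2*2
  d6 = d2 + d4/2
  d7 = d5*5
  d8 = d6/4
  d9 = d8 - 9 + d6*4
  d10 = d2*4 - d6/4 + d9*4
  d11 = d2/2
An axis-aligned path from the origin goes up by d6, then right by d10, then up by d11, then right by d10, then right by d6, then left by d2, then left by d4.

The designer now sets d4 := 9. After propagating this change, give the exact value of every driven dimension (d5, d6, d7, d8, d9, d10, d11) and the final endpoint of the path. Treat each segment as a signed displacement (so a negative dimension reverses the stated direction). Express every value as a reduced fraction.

Apply edit: d4 := 9
  d5 = d2*2 = 1/2
  d6 = d2 + d4/2 = 19/4
  d7 = d5*5 = 5/2
  d8 = d6/4 = 19/16
  d9 = d8 - 9 + d6*4 = 179/16
  d10 = d2*4 - d6/4 + d9*4 = 713/16
  d11 = d2/2 = 1/8
Walk from origin (0, 0):
  seg 1: up by d6 = 19/4 → (0, 19/4)
  seg 2: right by d10 = 713/16 → (713/16, 19/4)
  seg 3: up by d11 = 1/8 → (713/16, 39/8)
  seg 4: right by d10 = 713/16 → (713/8, 39/8)
  seg 5: right by d6 = 19/4 → (751/8, 39/8)
  seg 6: left by d2 = 1/4 → (749/8, 39/8)
  seg 7: left by d4 = 9 → (677/8, 39/8)

d5 = 1/2
d6 = 19/4
d7 = 5/2
d8 = 19/16
d9 = 179/16
d10 = 713/16
d11 = 1/8
endpoint = (677/8, 39/8)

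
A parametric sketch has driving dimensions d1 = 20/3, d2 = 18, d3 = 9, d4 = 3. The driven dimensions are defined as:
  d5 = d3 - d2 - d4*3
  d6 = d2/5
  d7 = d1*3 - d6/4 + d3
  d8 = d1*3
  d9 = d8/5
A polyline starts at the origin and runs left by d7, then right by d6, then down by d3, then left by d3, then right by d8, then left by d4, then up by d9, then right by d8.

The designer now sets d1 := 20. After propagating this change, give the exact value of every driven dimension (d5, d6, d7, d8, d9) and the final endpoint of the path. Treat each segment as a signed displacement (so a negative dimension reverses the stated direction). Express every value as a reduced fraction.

Apply edit: d1 := 20
  d5 = d3 - d2 - d4*3 = -18
  d6 = d2/5 = 18/5
  d7 = d1*3 - d6/4 + d3 = 681/10
  d8 = d1*3 = 60
  d9 = d8/5 = 12
Walk from origin (0, 0):
  seg 1: left by d7 = 681/10 → (-681/10, 0)
  seg 2: right by d6 = 18/5 → (-129/2, 0)
  seg 3: down by d3 = 9 → (-129/2, -9)
  seg 4: left by d3 = 9 → (-147/2, -9)
  seg 5: right by d8 = 60 → (-27/2, -9)
  seg 6: left by d4 = 3 → (-33/2, -9)
  seg 7: up by d9 = 12 → (-33/2, 3)
  seg 8: right by d8 = 60 → (87/2, 3)

d5 = -18
d6 = 18/5
d7 = 681/10
d8 = 60
d9 = 12
endpoint = (87/2, 3)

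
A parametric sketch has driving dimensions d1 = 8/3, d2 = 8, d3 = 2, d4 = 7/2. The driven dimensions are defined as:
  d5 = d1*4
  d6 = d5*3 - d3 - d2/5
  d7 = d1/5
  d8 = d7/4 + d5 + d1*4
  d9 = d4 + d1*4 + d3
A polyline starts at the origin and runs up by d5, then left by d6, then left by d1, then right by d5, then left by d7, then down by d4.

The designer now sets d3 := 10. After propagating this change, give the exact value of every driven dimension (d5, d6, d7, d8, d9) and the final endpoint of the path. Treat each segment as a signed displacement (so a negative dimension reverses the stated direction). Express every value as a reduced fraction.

d5 = 32/3
d6 = 102/5
d7 = 8/15
d8 = 322/15
d9 = 145/6
endpoint = (-194/15, 43/6)

Apply edit: d3 := 10
  d5 = d1*4 = 32/3
  d6 = d5*3 - d3 - d2/5 = 102/5
  d7 = d1/5 = 8/15
  d8 = d7/4 + d5 + d1*4 = 322/15
  d9 = d4 + d1*4 + d3 = 145/6
Walk from origin (0, 0):
  seg 1: up by d5 = 32/3 → (0, 32/3)
  seg 2: left by d6 = 102/5 → (-102/5, 32/3)
  seg 3: left by d1 = 8/3 → (-346/15, 32/3)
  seg 4: right by d5 = 32/3 → (-62/5, 32/3)
  seg 5: left by d7 = 8/15 → (-194/15, 32/3)
  seg 6: down by d4 = 7/2 → (-194/15, 43/6)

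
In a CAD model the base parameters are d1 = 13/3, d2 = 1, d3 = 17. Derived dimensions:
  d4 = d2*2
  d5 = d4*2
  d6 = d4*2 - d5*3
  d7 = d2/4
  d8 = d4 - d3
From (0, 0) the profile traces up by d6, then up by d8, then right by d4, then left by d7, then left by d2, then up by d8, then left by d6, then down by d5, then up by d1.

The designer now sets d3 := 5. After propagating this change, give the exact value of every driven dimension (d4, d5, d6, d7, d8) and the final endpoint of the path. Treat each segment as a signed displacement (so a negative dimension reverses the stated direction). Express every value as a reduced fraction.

Apply edit: d3 := 5
  d4 = d2*2 = 2
  d5 = d4*2 = 4
  d6 = d4*2 - d5*3 = -8
  d7 = d2/4 = 1/4
  d8 = d4 - d3 = -3
Walk from origin (0, 0):
  seg 1: up by d6 = -8 → (0, -8)
  seg 2: up by d8 = -3 → (0, -11)
  seg 3: right by d4 = 2 → (2, -11)
  seg 4: left by d7 = 1/4 → (7/4, -11)
  seg 5: left by d2 = 1 → (3/4, -11)
  seg 6: up by d8 = -3 → (3/4, -14)
  seg 7: left by d6 = -8 → (35/4, -14)
  seg 8: down by d5 = 4 → (35/4, -18)
  seg 9: up by d1 = 13/3 → (35/4, -41/3)

d4 = 2
d5 = 4
d6 = -8
d7 = 1/4
d8 = -3
endpoint = (35/4, -41/3)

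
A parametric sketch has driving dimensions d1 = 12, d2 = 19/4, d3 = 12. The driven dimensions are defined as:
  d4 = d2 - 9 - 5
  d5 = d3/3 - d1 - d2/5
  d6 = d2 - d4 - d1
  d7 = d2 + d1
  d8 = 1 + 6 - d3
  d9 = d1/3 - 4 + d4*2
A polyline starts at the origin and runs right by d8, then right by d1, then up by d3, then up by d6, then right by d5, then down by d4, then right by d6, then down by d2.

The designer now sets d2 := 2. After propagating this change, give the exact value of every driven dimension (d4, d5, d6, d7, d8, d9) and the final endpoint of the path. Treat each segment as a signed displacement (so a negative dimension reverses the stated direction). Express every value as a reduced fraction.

d4 = -12
d5 = -42/5
d6 = 2
d7 = 14
d8 = -5
d9 = -24
endpoint = (3/5, 24)

Apply edit: d2 := 2
  d4 = d2 - 9 - 5 = -12
  d5 = d3/3 - d1 - d2/5 = -42/5
  d6 = d2 - d4 - d1 = 2
  d7 = d2 + d1 = 14
  d8 = 1 + 6 - d3 = -5
  d9 = d1/3 - 4 + d4*2 = -24
Walk from origin (0, 0):
  seg 1: right by d8 = -5 → (-5, 0)
  seg 2: right by d1 = 12 → (7, 0)
  seg 3: up by d3 = 12 → (7, 12)
  seg 4: up by d6 = 2 → (7, 14)
  seg 5: right by d5 = -42/5 → (-7/5, 14)
  seg 6: down by d4 = -12 → (-7/5, 26)
  seg 7: right by d6 = 2 → (3/5, 26)
  seg 8: down by d2 = 2 → (3/5, 24)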